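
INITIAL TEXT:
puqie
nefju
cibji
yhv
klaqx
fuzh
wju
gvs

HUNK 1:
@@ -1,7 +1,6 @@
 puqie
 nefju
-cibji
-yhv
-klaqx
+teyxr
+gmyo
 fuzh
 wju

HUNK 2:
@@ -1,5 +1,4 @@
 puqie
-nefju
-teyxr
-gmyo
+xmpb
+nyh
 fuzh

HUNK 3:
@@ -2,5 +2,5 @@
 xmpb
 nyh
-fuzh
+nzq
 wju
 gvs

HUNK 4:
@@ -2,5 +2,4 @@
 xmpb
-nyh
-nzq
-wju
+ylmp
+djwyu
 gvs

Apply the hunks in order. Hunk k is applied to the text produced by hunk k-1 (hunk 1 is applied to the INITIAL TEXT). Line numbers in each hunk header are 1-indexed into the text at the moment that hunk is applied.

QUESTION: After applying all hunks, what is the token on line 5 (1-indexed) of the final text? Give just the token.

Answer: gvs

Derivation:
Hunk 1: at line 1 remove [cibji,yhv,klaqx] add [teyxr,gmyo] -> 7 lines: puqie nefju teyxr gmyo fuzh wju gvs
Hunk 2: at line 1 remove [nefju,teyxr,gmyo] add [xmpb,nyh] -> 6 lines: puqie xmpb nyh fuzh wju gvs
Hunk 3: at line 2 remove [fuzh] add [nzq] -> 6 lines: puqie xmpb nyh nzq wju gvs
Hunk 4: at line 2 remove [nyh,nzq,wju] add [ylmp,djwyu] -> 5 lines: puqie xmpb ylmp djwyu gvs
Final line 5: gvs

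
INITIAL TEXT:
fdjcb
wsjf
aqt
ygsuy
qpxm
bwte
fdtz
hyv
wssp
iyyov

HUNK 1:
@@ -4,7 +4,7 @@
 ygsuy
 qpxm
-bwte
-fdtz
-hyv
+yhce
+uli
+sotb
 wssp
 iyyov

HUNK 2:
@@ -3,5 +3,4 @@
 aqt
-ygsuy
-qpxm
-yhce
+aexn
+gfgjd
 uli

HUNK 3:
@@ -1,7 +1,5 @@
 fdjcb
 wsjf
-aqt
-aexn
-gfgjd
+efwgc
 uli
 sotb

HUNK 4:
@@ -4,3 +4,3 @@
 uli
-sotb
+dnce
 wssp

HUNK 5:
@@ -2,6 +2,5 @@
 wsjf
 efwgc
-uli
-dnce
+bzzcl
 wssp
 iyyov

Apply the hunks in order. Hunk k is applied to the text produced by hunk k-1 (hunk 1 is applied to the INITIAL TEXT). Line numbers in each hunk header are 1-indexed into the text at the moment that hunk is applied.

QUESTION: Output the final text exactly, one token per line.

Answer: fdjcb
wsjf
efwgc
bzzcl
wssp
iyyov

Derivation:
Hunk 1: at line 4 remove [bwte,fdtz,hyv] add [yhce,uli,sotb] -> 10 lines: fdjcb wsjf aqt ygsuy qpxm yhce uli sotb wssp iyyov
Hunk 2: at line 3 remove [ygsuy,qpxm,yhce] add [aexn,gfgjd] -> 9 lines: fdjcb wsjf aqt aexn gfgjd uli sotb wssp iyyov
Hunk 3: at line 1 remove [aqt,aexn,gfgjd] add [efwgc] -> 7 lines: fdjcb wsjf efwgc uli sotb wssp iyyov
Hunk 4: at line 4 remove [sotb] add [dnce] -> 7 lines: fdjcb wsjf efwgc uli dnce wssp iyyov
Hunk 5: at line 2 remove [uli,dnce] add [bzzcl] -> 6 lines: fdjcb wsjf efwgc bzzcl wssp iyyov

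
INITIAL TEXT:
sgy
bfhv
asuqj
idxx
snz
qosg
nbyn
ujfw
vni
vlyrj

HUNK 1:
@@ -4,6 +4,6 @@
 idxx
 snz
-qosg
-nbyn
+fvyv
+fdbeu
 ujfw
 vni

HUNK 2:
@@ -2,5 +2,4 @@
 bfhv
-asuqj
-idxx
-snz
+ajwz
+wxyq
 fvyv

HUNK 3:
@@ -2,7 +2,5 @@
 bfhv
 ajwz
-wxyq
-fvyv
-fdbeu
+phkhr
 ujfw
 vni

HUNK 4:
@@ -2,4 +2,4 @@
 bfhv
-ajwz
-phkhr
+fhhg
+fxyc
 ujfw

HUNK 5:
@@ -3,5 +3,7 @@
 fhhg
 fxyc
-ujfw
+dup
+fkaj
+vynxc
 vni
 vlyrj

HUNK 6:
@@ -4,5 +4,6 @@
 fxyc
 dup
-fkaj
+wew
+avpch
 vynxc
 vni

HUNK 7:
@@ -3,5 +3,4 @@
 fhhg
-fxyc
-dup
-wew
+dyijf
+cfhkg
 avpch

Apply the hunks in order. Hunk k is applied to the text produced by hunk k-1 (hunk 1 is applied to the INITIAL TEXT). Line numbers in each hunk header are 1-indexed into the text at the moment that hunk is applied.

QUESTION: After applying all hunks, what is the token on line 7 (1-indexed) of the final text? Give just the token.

Answer: vynxc

Derivation:
Hunk 1: at line 4 remove [qosg,nbyn] add [fvyv,fdbeu] -> 10 lines: sgy bfhv asuqj idxx snz fvyv fdbeu ujfw vni vlyrj
Hunk 2: at line 2 remove [asuqj,idxx,snz] add [ajwz,wxyq] -> 9 lines: sgy bfhv ajwz wxyq fvyv fdbeu ujfw vni vlyrj
Hunk 3: at line 2 remove [wxyq,fvyv,fdbeu] add [phkhr] -> 7 lines: sgy bfhv ajwz phkhr ujfw vni vlyrj
Hunk 4: at line 2 remove [ajwz,phkhr] add [fhhg,fxyc] -> 7 lines: sgy bfhv fhhg fxyc ujfw vni vlyrj
Hunk 5: at line 3 remove [ujfw] add [dup,fkaj,vynxc] -> 9 lines: sgy bfhv fhhg fxyc dup fkaj vynxc vni vlyrj
Hunk 6: at line 4 remove [fkaj] add [wew,avpch] -> 10 lines: sgy bfhv fhhg fxyc dup wew avpch vynxc vni vlyrj
Hunk 7: at line 3 remove [fxyc,dup,wew] add [dyijf,cfhkg] -> 9 lines: sgy bfhv fhhg dyijf cfhkg avpch vynxc vni vlyrj
Final line 7: vynxc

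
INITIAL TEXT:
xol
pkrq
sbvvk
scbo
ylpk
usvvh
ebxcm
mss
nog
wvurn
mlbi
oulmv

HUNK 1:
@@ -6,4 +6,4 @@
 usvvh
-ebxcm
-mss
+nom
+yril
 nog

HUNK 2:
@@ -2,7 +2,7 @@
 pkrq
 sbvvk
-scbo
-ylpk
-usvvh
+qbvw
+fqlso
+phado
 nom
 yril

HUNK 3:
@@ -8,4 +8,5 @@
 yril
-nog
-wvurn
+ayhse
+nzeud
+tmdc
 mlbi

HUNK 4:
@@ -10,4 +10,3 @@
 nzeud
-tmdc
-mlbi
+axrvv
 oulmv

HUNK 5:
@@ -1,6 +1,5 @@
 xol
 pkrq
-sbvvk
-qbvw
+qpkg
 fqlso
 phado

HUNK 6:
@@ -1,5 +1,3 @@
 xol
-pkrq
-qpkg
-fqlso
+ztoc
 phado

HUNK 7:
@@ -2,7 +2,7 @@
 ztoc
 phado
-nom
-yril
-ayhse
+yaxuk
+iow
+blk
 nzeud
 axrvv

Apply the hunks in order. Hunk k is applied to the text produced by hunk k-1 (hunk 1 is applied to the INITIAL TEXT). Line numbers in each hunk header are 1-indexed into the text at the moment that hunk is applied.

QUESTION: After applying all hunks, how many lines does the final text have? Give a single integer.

Answer: 9

Derivation:
Hunk 1: at line 6 remove [ebxcm,mss] add [nom,yril] -> 12 lines: xol pkrq sbvvk scbo ylpk usvvh nom yril nog wvurn mlbi oulmv
Hunk 2: at line 2 remove [scbo,ylpk,usvvh] add [qbvw,fqlso,phado] -> 12 lines: xol pkrq sbvvk qbvw fqlso phado nom yril nog wvurn mlbi oulmv
Hunk 3: at line 8 remove [nog,wvurn] add [ayhse,nzeud,tmdc] -> 13 lines: xol pkrq sbvvk qbvw fqlso phado nom yril ayhse nzeud tmdc mlbi oulmv
Hunk 4: at line 10 remove [tmdc,mlbi] add [axrvv] -> 12 lines: xol pkrq sbvvk qbvw fqlso phado nom yril ayhse nzeud axrvv oulmv
Hunk 5: at line 1 remove [sbvvk,qbvw] add [qpkg] -> 11 lines: xol pkrq qpkg fqlso phado nom yril ayhse nzeud axrvv oulmv
Hunk 6: at line 1 remove [pkrq,qpkg,fqlso] add [ztoc] -> 9 lines: xol ztoc phado nom yril ayhse nzeud axrvv oulmv
Hunk 7: at line 2 remove [nom,yril,ayhse] add [yaxuk,iow,blk] -> 9 lines: xol ztoc phado yaxuk iow blk nzeud axrvv oulmv
Final line count: 9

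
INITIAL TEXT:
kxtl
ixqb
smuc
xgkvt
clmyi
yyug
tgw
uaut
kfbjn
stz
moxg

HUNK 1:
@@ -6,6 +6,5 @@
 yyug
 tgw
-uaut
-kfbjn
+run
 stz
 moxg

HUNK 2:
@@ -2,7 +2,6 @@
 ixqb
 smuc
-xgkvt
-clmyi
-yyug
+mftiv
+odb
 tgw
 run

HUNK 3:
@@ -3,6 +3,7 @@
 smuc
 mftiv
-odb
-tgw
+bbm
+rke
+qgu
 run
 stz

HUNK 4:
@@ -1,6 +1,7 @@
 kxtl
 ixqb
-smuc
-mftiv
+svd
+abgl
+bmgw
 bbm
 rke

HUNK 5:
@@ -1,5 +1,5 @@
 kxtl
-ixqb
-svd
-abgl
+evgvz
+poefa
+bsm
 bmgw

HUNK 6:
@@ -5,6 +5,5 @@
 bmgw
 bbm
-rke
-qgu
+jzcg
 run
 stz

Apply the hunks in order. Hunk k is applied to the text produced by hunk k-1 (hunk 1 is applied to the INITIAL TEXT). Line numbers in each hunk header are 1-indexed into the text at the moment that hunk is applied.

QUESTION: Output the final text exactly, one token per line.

Answer: kxtl
evgvz
poefa
bsm
bmgw
bbm
jzcg
run
stz
moxg

Derivation:
Hunk 1: at line 6 remove [uaut,kfbjn] add [run] -> 10 lines: kxtl ixqb smuc xgkvt clmyi yyug tgw run stz moxg
Hunk 2: at line 2 remove [xgkvt,clmyi,yyug] add [mftiv,odb] -> 9 lines: kxtl ixqb smuc mftiv odb tgw run stz moxg
Hunk 3: at line 3 remove [odb,tgw] add [bbm,rke,qgu] -> 10 lines: kxtl ixqb smuc mftiv bbm rke qgu run stz moxg
Hunk 4: at line 1 remove [smuc,mftiv] add [svd,abgl,bmgw] -> 11 lines: kxtl ixqb svd abgl bmgw bbm rke qgu run stz moxg
Hunk 5: at line 1 remove [ixqb,svd,abgl] add [evgvz,poefa,bsm] -> 11 lines: kxtl evgvz poefa bsm bmgw bbm rke qgu run stz moxg
Hunk 6: at line 5 remove [rke,qgu] add [jzcg] -> 10 lines: kxtl evgvz poefa bsm bmgw bbm jzcg run stz moxg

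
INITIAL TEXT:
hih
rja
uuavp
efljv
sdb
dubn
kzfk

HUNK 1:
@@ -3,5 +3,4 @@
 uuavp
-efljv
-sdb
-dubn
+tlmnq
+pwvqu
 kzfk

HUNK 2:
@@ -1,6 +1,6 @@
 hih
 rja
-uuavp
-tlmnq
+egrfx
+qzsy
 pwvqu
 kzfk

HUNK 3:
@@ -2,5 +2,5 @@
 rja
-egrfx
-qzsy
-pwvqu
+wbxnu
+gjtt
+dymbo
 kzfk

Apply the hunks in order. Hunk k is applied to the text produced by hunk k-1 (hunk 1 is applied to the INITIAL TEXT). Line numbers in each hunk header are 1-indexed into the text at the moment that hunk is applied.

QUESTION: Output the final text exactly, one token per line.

Answer: hih
rja
wbxnu
gjtt
dymbo
kzfk

Derivation:
Hunk 1: at line 3 remove [efljv,sdb,dubn] add [tlmnq,pwvqu] -> 6 lines: hih rja uuavp tlmnq pwvqu kzfk
Hunk 2: at line 1 remove [uuavp,tlmnq] add [egrfx,qzsy] -> 6 lines: hih rja egrfx qzsy pwvqu kzfk
Hunk 3: at line 2 remove [egrfx,qzsy,pwvqu] add [wbxnu,gjtt,dymbo] -> 6 lines: hih rja wbxnu gjtt dymbo kzfk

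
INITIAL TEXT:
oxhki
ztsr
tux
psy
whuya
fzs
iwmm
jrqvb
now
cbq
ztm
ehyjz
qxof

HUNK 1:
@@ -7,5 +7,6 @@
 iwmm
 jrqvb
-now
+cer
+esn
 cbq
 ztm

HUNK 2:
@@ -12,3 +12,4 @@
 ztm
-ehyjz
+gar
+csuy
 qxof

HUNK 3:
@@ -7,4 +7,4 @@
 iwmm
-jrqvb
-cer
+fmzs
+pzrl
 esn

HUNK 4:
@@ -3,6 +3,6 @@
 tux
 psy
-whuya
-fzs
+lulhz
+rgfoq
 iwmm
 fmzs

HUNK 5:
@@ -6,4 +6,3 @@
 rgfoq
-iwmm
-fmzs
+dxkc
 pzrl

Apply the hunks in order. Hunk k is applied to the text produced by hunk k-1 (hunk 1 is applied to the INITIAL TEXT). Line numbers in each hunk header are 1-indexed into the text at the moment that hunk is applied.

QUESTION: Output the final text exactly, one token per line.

Answer: oxhki
ztsr
tux
psy
lulhz
rgfoq
dxkc
pzrl
esn
cbq
ztm
gar
csuy
qxof

Derivation:
Hunk 1: at line 7 remove [now] add [cer,esn] -> 14 lines: oxhki ztsr tux psy whuya fzs iwmm jrqvb cer esn cbq ztm ehyjz qxof
Hunk 2: at line 12 remove [ehyjz] add [gar,csuy] -> 15 lines: oxhki ztsr tux psy whuya fzs iwmm jrqvb cer esn cbq ztm gar csuy qxof
Hunk 3: at line 7 remove [jrqvb,cer] add [fmzs,pzrl] -> 15 lines: oxhki ztsr tux psy whuya fzs iwmm fmzs pzrl esn cbq ztm gar csuy qxof
Hunk 4: at line 3 remove [whuya,fzs] add [lulhz,rgfoq] -> 15 lines: oxhki ztsr tux psy lulhz rgfoq iwmm fmzs pzrl esn cbq ztm gar csuy qxof
Hunk 5: at line 6 remove [iwmm,fmzs] add [dxkc] -> 14 lines: oxhki ztsr tux psy lulhz rgfoq dxkc pzrl esn cbq ztm gar csuy qxof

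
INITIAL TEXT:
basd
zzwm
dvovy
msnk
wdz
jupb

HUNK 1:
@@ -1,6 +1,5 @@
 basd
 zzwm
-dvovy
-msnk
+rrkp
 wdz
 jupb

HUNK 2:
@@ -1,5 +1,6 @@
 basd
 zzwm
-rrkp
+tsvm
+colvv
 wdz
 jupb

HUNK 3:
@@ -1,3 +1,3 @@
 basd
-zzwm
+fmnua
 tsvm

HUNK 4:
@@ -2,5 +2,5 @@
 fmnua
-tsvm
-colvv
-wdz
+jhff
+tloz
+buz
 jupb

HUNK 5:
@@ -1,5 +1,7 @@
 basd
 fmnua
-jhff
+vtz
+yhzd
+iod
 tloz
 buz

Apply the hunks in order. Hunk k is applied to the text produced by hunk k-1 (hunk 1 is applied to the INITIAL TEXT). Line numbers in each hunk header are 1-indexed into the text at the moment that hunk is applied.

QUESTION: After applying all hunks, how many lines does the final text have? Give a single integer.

Answer: 8

Derivation:
Hunk 1: at line 1 remove [dvovy,msnk] add [rrkp] -> 5 lines: basd zzwm rrkp wdz jupb
Hunk 2: at line 1 remove [rrkp] add [tsvm,colvv] -> 6 lines: basd zzwm tsvm colvv wdz jupb
Hunk 3: at line 1 remove [zzwm] add [fmnua] -> 6 lines: basd fmnua tsvm colvv wdz jupb
Hunk 4: at line 2 remove [tsvm,colvv,wdz] add [jhff,tloz,buz] -> 6 lines: basd fmnua jhff tloz buz jupb
Hunk 5: at line 1 remove [jhff] add [vtz,yhzd,iod] -> 8 lines: basd fmnua vtz yhzd iod tloz buz jupb
Final line count: 8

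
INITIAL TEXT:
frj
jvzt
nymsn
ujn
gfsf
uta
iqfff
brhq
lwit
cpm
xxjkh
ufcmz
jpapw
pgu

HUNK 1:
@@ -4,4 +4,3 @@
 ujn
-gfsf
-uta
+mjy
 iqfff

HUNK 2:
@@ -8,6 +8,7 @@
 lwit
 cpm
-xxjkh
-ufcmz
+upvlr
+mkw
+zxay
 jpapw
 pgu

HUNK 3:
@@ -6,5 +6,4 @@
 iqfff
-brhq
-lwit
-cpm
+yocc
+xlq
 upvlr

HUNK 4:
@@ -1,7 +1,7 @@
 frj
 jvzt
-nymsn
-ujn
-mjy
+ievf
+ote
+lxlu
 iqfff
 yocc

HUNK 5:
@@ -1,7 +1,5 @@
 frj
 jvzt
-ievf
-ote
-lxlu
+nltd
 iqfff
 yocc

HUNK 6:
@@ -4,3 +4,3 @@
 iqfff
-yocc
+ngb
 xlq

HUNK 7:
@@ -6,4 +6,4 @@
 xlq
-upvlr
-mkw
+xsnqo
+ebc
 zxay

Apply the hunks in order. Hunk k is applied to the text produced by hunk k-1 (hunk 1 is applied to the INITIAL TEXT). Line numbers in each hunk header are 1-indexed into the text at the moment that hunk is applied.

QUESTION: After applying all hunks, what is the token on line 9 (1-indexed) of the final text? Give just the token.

Hunk 1: at line 4 remove [gfsf,uta] add [mjy] -> 13 lines: frj jvzt nymsn ujn mjy iqfff brhq lwit cpm xxjkh ufcmz jpapw pgu
Hunk 2: at line 8 remove [xxjkh,ufcmz] add [upvlr,mkw,zxay] -> 14 lines: frj jvzt nymsn ujn mjy iqfff brhq lwit cpm upvlr mkw zxay jpapw pgu
Hunk 3: at line 6 remove [brhq,lwit,cpm] add [yocc,xlq] -> 13 lines: frj jvzt nymsn ujn mjy iqfff yocc xlq upvlr mkw zxay jpapw pgu
Hunk 4: at line 1 remove [nymsn,ujn,mjy] add [ievf,ote,lxlu] -> 13 lines: frj jvzt ievf ote lxlu iqfff yocc xlq upvlr mkw zxay jpapw pgu
Hunk 5: at line 1 remove [ievf,ote,lxlu] add [nltd] -> 11 lines: frj jvzt nltd iqfff yocc xlq upvlr mkw zxay jpapw pgu
Hunk 6: at line 4 remove [yocc] add [ngb] -> 11 lines: frj jvzt nltd iqfff ngb xlq upvlr mkw zxay jpapw pgu
Hunk 7: at line 6 remove [upvlr,mkw] add [xsnqo,ebc] -> 11 lines: frj jvzt nltd iqfff ngb xlq xsnqo ebc zxay jpapw pgu
Final line 9: zxay

Answer: zxay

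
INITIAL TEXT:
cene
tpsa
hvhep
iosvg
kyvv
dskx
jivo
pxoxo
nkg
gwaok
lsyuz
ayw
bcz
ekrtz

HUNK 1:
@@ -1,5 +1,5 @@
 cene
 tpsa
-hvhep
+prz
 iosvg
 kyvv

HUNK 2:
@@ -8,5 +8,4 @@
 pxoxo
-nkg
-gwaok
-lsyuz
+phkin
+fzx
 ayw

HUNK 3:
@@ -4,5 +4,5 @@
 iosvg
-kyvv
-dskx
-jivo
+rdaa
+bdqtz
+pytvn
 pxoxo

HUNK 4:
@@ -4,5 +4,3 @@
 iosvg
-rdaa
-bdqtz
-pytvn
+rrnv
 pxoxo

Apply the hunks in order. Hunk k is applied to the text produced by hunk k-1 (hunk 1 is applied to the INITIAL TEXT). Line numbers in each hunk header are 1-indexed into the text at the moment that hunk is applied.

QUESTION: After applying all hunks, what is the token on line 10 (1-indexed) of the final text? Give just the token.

Hunk 1: at line 1 remove [hvhep] add [prz] -> 14 lines: cene tpsa prz iosvg kyvv dskx jivo pxoxo nkg gwaok lsyuz ayw bcz ekrtz
Hunk 2: at line 8 remove [nkg,gwaok,lsyuz] add [phkin,fzx] -> 13 lines: cene tpsa prz iosvg kyvv dskx jivo pxoxo phkin fzx ayw bcz ekrtz
Hunk 3: at line 4 remove [kyvv,dskx,jivo] add [rdaa,bdqtz,pytvn] -> 13 lines: cene tpsa prz iosvg rdaa bdqtz pytvn pxoxo phkin fzx ayw bcz ekrtz
Hunk 4: at line 4 remove [rdaa,bdqtz,pytvn] add [rrnv] -> 11 lines: cene tpsa prz iosvg rrnv pxoxo phkin fzx ayw bcz ekrtz
Final line 10: bcz

Answer: bcz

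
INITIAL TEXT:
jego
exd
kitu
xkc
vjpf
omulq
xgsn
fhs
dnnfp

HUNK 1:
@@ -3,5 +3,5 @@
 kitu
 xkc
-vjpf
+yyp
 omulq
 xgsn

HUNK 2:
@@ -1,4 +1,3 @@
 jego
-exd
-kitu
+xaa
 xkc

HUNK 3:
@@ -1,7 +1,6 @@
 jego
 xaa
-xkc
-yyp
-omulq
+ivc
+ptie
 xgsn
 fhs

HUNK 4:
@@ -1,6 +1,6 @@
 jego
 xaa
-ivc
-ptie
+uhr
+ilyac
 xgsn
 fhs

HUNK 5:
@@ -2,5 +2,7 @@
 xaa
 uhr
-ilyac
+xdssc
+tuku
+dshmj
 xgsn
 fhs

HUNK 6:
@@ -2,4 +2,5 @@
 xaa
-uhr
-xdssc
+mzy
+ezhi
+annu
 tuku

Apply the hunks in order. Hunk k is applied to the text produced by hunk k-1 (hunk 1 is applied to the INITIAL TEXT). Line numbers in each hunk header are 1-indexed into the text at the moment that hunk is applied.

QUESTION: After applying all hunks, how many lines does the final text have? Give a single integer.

Answer: 10

Derivation:
Hunk 1: at line 3 remove [vjpf] add [yyp] -> 9 lines: jego exd kitu xkc yyp omulq xgsn fhs dnnfp
Hunk 2: at line 1 remove [exd,kitu] add [xaa] -> 8 lines: jego xaa xkc yyp omulq xgsn fhs dnnfp
Hunk 3: at line 1 remove [xkc,yyp,omulq] add [ivc,ptie] -> 7 lines: jego xaa ivc ptie xgsn fhs dnnfp
Hunk 4: at line 1 remove [ivc,ptie] add [uhr,ilyac] -> 7 lines: jego xaa uhr ilyac xgsn fhs dnnfp
Hunk 5: at line 2 remove [ilyac] add [xdssc,tuku,dshmj] -> 9 lines: jego xaa uhr xdssc tuku dshmj xgsn fhs dnnfp
Hunk 6: at line 2 remove [uhr,xdssc] add [mzy,ezhi,annu] -> 10 lines: jego xaa mzy ezhi annu tuku dshmj xgsn fhs dnnfp
Final line count: 10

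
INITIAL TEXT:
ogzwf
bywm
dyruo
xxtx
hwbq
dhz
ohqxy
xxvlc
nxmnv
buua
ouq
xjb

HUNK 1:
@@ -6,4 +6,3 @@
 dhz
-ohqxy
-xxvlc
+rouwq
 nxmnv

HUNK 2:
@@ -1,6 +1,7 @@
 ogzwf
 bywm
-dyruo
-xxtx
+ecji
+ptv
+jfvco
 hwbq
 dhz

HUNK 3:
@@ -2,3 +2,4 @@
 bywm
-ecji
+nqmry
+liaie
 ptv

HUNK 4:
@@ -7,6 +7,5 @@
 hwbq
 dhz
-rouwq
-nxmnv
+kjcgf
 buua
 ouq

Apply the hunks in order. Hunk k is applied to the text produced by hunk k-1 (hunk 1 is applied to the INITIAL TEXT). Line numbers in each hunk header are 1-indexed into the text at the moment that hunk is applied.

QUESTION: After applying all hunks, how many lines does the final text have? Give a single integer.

Hunk 1: at line 6 remove [ohqxy,xxvlc] add [rouwq] -> 11 lines: ogzwf bywm dyruo xxtx hwbq dhz rouwq nxmnv buua ouq xjb
Hunk 2: at line 1 remove [dyruo,xxtx] add [ecji,ptv,jfvco] -> 12 lines: ogzwf bywm ecji ptv jfvco hwbq dhz rouwq nxmnv buua ouq xjb
Hunk 3: at line 2 remove [ecji] add [nqmry,liaie] -> 13 lines: ogzwf bywm nqmry liaie ptv jfvco hwbq dhz rouwq nxmnv buua ouq xjb
Hunk 4: at line 7 remove [rouwq,nxmnv] add [kjcgf] -> 12 lines: ogzwf bywm nqmry liaie ptv jfvco hwbq dhz kjcgf buua ouq xjb
Final line count: 12

Answer: 12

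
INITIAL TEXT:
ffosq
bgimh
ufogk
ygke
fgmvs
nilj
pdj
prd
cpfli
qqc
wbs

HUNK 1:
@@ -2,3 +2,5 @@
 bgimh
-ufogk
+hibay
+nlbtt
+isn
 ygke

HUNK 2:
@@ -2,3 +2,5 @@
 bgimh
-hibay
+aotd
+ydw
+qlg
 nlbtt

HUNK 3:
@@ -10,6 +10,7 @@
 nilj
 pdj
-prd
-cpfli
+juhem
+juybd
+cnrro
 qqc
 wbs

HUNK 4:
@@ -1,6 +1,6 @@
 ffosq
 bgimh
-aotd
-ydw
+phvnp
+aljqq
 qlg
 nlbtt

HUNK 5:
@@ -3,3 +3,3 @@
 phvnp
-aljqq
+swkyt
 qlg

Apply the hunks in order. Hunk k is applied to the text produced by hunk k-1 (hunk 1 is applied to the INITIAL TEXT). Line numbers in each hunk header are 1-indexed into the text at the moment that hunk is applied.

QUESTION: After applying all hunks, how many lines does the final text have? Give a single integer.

Hunk 1: at line 2 remove [ufogk] add [hibay,nlbtt,isn] -> 13 lines: ffosq bgimh hibay nlbtt isn ygke fgmvs nilj pdj prd cpfli qqc wbs
Hunk 2: at line 2 remove [hibay] add [aotd,ydw,qlg] -> 15 lines: ffosq bgimh aotd ydw qlg nlbtt isn ygke fgmvs nilj pdj prd cpfli qqc wbs
Hunk 3: at line 10 remove [prd,cpfli] add [juhem,juybd,cnrro] -> 16 lines: ffosq bgimh aotd ydw qlg nlbtt isn ygke fgmvs nilj pdj juhem juybd cnrro qqc wbs
Hunk 4: at line 1 remove [aotd,ydw] add [phvnp,aljqq] -> 16 lines: ffosq bgimh phvnp aljqq qlg nlbtt isn ygke fgmvs nilj pdj juhem juybd cnrro qqc wbs
Hunk 5: at line 3 remove [aljqq] add [swkyt] -> 16 lines: ffosq bgimh phvnp swkyt qlg nlbtt isn ygke fgmvs nilj pdj juhem juybd cnrro qqc wbs
Final line count: 16

Answer: 16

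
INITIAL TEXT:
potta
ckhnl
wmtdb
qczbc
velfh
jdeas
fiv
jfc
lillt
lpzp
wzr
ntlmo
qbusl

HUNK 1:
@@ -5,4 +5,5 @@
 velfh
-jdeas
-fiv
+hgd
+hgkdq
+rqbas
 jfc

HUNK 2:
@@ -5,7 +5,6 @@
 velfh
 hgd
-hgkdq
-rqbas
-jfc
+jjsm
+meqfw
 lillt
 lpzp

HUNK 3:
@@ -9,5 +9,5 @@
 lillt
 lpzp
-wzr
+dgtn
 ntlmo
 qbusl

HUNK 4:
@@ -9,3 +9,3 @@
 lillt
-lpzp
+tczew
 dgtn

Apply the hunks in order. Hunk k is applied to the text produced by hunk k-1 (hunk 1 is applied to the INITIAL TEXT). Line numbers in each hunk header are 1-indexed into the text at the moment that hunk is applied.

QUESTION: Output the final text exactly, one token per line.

Answer: potta
ckhnl
wmtdb
qczbc
velfh
hgd
jjsm
meqfw
lillt
tczew
dgtn
ntlmo
qbusl

Derivation:
Hunk 1: at line 5 remove [jdeas,fiv] add [hgd,hgkdq,rqbas] -> 14 lines: potta ckhnl wmtdb qczbc velfh hgd hgkdq rqbas jfc lillt lpzp wzr ntlmo qbusl
Hunk 2: at line 5 remove [hgkdq,rqbas,jfc] add [jjsm,meqfw] -> 13 lines: potta ckhnl wmtdb qczbc velfh hgd jjsm meqfw lillt lpzp wzr ntlmo qbusl
Hunk 3: at line 9 remove [wzr] add [dgtn] -> 13 lines: potta ckhnl wmtdb qczbc velfh hgd jjsm meqfw lillt lpzp dgtn ntlmo qbusl
Hunk 4: at line 9 remove [lpzp] add [tczew] -> 13 lines: potta ckhnl wmtdb qczbc velfh hgd jjsm meqfw lillt tczew dgtn ntlmo qbusl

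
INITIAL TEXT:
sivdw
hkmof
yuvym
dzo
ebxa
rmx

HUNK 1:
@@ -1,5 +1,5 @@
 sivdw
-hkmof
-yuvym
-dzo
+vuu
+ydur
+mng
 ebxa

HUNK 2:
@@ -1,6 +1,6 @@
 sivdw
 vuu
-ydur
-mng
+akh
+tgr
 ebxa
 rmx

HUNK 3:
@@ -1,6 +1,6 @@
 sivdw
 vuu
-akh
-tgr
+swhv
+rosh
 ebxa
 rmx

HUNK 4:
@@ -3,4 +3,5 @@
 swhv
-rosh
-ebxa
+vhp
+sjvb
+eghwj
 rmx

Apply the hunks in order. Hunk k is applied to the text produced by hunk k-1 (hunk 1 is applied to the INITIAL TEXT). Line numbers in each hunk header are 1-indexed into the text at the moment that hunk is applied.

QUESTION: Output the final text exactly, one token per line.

Answer: sivdw
vuu
swhv
vhp
sjvb
eghwj
rmx

Derivation:
Hunk 1: at line 1 remove [hkmof,yuvym,dzo] add [vuu,ydur,mng] -> 6 lines: sivdw vuu ydur mng ebxa rmx
Hunk 2: at line 1 remove [ydur,mng] add [akh,tgr] -> 6 lines: sivdw vuu akh tgr ebxa rmx
Hunk 3: at line 1 remove [akh,tgr] add [swhv,rosh] -> 6 lines: sivdw vuu swhv rosh ebxa rmx
Hunk 4: at line 3 remove [rosh,ebxa] add [vhp,sjvb,eghwj] -> 7 lines: sivdw vuu swhv vhp sjvb eghwj rmx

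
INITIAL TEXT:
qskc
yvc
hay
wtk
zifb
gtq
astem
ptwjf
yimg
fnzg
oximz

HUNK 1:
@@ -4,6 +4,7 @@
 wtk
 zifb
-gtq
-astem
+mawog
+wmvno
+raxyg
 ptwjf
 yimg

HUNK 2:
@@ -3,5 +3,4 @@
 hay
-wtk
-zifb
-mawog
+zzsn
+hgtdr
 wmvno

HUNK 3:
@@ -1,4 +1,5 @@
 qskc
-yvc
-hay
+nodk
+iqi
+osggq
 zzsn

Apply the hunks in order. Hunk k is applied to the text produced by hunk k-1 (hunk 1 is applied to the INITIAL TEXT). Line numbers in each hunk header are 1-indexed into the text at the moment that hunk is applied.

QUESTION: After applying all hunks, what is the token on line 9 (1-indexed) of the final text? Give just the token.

Answer: ptwjf

Derivation:
Hunk 1: at line 4 remove [gtq,astem] add [mawog,wmvno,raxyg] -> 12 lines: qskc yvc hay wtk zifb mawog wmvno raxyg ptwjf yimg fnzg oximz
Hunk 2: at line 3 remove [wtk,zifb,mawog] add [zzsn,hgtdr] -> 11 lines: qskc yvc hay zzsn hgtdr wmvno raxyg ptwjf yimg fnzg oximz
Hunk 3: at line 1 remove [yvc,hay] add [nodk,iqi,osggq] -> 12 lines: qskc nodk iqi osggq zzsn hgtdr wmvno raxyg ptwjf yimg fnzg oximz
Final line 9: ptwjf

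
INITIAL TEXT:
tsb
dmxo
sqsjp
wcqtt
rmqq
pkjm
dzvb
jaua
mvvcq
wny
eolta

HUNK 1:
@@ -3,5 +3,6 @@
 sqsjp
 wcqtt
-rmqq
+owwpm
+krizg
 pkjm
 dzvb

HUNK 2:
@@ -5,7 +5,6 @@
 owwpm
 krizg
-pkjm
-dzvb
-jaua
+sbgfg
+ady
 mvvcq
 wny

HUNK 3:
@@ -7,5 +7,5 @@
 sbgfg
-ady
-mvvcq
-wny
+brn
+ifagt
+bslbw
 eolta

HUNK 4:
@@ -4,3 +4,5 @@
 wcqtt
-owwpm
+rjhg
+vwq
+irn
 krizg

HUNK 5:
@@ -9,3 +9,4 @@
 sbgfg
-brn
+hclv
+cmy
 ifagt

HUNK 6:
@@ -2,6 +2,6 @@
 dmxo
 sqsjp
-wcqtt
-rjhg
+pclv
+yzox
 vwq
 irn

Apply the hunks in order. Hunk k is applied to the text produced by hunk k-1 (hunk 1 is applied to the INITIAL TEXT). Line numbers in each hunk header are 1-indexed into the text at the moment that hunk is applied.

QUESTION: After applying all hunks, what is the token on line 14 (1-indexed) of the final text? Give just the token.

Answer: eolta

Derivation:
Hunk 1: at line 3 remove [rmqq] add [owwpm,krizg] -> 12 lines: tsb dmxo sqsjp wcqtt owwpm krizg pkjm dzvb jaua mvvcq wny eolta
Hunk 2: at line 5 remove [pkjm,dzvb,jaua] add [sbgfg,ady] -> 11 lines: tsb dmxo sqsjp wcqtt owwpm krizg sbgfg ady mvvcq wny eolta
Hunk 3: at line 7 remove [ady,mvvcq,wny] add [brn,ifagt,bslbw] -> 11 lines: tsb dmxo sqsjp wcqtt owwpm krizg sbgfg brn ifagt bslbw eolta
Hunk 4: at line 4 remove [owwpm] add [rjhg,vwq,irn] -> 13 lines: tsb dmxo sqsjp wcqtt rjhg vwq irn krizg sbgfg brn ifagt bslbw eolta
Hunk 5: at line 9 remove [brn] add [hclv,cmy] -> 14 lines: tsb dmxo sqsjp wcqtt rjhg vwq irn krizg sbgfg hclv cmy ifagt bslbw eolta
Hunk 6: at line 2 remove [wcqtt,rjhg] add [pclv,yzox] -> 14 lines: tsb dmxo sqsjp pclv yzox vwq irn krizg sbgfg hclv cmy ifagt bslbw eolta
Final line 14: eolta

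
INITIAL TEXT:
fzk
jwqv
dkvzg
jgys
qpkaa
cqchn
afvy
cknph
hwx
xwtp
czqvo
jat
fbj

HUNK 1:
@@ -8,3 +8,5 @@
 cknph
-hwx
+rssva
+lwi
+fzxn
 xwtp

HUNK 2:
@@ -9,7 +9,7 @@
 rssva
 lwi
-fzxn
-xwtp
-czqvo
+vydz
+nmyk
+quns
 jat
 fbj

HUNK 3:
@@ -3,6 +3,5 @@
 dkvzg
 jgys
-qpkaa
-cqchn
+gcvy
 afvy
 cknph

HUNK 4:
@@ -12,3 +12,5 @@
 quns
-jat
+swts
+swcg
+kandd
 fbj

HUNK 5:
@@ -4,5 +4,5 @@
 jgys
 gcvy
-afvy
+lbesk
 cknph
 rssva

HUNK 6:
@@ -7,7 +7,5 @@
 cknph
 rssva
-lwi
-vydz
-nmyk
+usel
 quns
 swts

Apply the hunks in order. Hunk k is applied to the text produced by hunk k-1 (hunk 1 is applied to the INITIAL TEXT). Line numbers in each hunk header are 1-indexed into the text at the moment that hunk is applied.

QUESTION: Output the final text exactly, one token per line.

Hunk 1: at line 8 remove [hwx] add [rssva,lwi,fzxn] -> 15 lines: fzk jwqv dkvzg jgys qpkaa cqchn afvy cknph rssva lwi fzxn xwtp czqvo jat fbj
Hunk 2: at line 9 remove [fzxn,xwtp,czqvo] add [vydz,nmyk,quns] -> 15 lines: fzk jwqv dkvzg jgys qpkaa cqchn afvy cknph rssva lwi vydz nmyk quns jat fbj
Hunk 3: at line 3 remove [qpkaa,cqchn] add [gcvy] -> 14 lines: fzk jwqv dkvzg jgys gcvy afvy cknph rssva lwi vydz nmyk quns jat fbj
Hunk 4: at line 12 remove [jat] add [swts,swcg,kandd] -> 16 lines: fzk jwqv dkvzg jgys gcvy afvy cknph rssva lwi vydz nmyk quns swts swcg kandd fbj
Hunk 5: at line 4 remove [afvy] add [lbesk] -> 16 lines: fzk jwqv dkvzg jgys gcvy lbesk cknph rssva lwi vydz nmyk quns swts swcg kandd fbj
Hunk 6: at line 7 remove [lwi,vydz,nmyk] add [usel] -> 14 lines: fzk jwqv dkvzg jgys gcvy lbesk cknph rssva usel quns swts swcg kandd fbj

Answer: fzk
jwqv
dkvzg
jgys
gcvy
lbesk
cknph
rssva
usel
quns
swts
swcg
kandd
fbj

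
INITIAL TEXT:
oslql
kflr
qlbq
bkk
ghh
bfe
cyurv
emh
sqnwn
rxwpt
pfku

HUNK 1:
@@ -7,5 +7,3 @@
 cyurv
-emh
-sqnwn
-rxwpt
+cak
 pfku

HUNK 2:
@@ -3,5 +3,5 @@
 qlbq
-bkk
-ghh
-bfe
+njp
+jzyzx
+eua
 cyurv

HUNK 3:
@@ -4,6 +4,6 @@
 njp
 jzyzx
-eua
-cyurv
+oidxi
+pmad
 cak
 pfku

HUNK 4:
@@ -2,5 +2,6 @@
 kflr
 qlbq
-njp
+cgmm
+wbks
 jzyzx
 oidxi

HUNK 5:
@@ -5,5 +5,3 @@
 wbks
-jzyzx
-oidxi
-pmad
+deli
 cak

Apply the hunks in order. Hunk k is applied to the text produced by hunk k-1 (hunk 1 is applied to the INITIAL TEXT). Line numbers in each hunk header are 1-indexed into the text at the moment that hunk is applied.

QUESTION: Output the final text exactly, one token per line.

Answer: oslql
kflr
qlbq
cgmm
wbks
deli
cak
pfku

Derivation:
Hunk 1: at line 7 remove [emh,sqnwn,rxwpt] add [cak] -> 9 lines: oslql kflr qlbq bkk ghh bfe cyurv cak pfku
Hunk 2: at line 3 remove [bkk,ghh,bfe] add [njp,jzyzx,eua] -> 9 lines: oslql kflr qlbq njp jzyzx eua cyurv cak pfku
Hunk 3: at line 4 remove [eua,cyurv] add [oidxi,pmad] -> 9 lines: oslql kflr qlbq njp jzyzx oidxi pmad cak pfku
Hunk 4: at line 2 remove [njp] add [cgmm,wbks] -> 10 lines: oslql kflr qlbq cgmm wbks jzyzx oidxi pmad cak pfku
Hunk 5: at line 5 remove [jzyzx,oidxi,pmad] add [deli] -> 8 lines: oslql kflr qlbq cgmm wbks deli cak pfku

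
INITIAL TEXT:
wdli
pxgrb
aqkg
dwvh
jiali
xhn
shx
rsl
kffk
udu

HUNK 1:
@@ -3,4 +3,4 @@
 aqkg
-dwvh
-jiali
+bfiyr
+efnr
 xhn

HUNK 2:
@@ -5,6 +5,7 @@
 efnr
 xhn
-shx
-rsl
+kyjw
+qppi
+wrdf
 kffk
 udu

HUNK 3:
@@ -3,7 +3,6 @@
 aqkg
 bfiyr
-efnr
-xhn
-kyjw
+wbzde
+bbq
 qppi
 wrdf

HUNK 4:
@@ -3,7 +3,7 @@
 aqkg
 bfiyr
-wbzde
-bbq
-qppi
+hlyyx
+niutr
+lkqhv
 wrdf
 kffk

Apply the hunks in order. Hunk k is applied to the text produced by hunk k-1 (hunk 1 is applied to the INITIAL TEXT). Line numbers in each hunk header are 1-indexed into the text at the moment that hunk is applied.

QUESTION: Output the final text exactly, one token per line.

Answer: wdli
pxgrb
aqkg
bfiyr
hlyyx
niutr
lkqhv
wrdf
kffk
udu

Derivation:
Hunk 1: at line 3 remove [dwvh,jiali] add [bfiyr,efnr] -> 10 lines: wdli pxgrb aqkg bfiyr efnr xhn shx rsl kffk udu
Hunk 2: at line 5 remove [shx,rsl] add [kyjw,qppi,wrdf] -> 11 lines: wdli pxgrb aqkg bfiyr efnr xhn kyjw qppi wrdf kffk udu
Hunk 3: at line 3 remove [efnr,xhn,kyjw] add [wbzde,bbq] -> 10 lines: wdli pxgrb aqkg bfiyr wbzde bbq qppi wrdf kffk udu
Hunk 4: at line 3 remove [wbzde,bbq,qppi] add [hlyyx,niutr,lkqhv] -> 10 lines: wdli pxgrb aqkg bfiyr hlyyx niutr lkqhv wrdf kffk udu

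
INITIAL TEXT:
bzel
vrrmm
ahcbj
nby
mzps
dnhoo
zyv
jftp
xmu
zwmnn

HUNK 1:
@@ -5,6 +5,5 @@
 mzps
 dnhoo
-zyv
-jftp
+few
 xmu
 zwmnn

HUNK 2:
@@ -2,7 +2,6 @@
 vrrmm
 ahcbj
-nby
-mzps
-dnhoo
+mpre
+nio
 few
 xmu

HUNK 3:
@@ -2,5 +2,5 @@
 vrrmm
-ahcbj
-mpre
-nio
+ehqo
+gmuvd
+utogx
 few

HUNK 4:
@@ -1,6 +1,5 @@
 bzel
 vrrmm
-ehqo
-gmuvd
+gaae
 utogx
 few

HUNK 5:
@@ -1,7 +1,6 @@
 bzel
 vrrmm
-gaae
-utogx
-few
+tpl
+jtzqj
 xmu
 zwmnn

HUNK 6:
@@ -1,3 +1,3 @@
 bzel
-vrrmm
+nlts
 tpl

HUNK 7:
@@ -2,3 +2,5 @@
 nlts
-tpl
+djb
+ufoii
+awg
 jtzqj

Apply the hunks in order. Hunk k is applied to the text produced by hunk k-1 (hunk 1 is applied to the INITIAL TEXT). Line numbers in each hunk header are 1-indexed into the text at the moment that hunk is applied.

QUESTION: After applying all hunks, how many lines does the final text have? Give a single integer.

Hunk 1: at line 5 remove [zyv,jftp] add [few] -> 9 lines: bzel vrrmm ahcbj nby mzps dnhoo few xmu zwmnn
Hunk 2: at line 2 remove [nby,mzps,dnhoo] add [mpre,nio] -> 8 lines: bzel vrrmm ahcbj mpre nio few xmu zwmnn
Hunk 3: at line 2 remove [ahcbj,mpre,nio] add [ehqo,gmuvd,utogx] -> 8 lines: bzel vrrmm ehqo gmuvd utogx few xmu zwmnn
Hunk 4: at line 1 remove [ehqo,gmuvd] add [gaae] -> 7 lines: bzel vrrmm gaae utogx few xmu zwmnn
Hunk 5: at line 1 remove [gaae,utogx,few] add [tpl,jtzqj] -> 6 lines: bzel vrrmm tpl jtzqj xmu zwmnn
Hunk 6: at line 1 remove [vrrmm] add [nlts] -> 6 lines: bzel nlts tpl jtzqj xmu zwmnn
Hunk 7: at line 2 remove [tpl] add [djb,ufoii,awg] -> 8 lines: bzel nlts djb ufoii awg jtzqj xmu zwmnn
Final line count: 8

Answer: 8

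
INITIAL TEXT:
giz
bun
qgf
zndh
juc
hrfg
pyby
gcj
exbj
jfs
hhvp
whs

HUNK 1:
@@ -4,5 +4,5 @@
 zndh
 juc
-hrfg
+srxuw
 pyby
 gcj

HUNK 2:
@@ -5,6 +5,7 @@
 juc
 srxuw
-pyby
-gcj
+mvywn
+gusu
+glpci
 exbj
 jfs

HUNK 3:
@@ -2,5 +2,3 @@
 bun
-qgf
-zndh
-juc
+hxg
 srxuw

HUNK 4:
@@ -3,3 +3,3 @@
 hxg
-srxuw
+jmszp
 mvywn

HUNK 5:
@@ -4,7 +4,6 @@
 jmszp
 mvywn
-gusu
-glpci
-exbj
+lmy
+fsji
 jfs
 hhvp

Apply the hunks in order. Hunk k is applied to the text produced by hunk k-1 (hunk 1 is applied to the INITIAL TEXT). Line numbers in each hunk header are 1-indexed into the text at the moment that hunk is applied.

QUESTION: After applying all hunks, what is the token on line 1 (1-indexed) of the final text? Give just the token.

Hunk 1: at line 4 remove [hrfg] add [srxuw] -> 12 lines: giz bun qgf zndh juc srxuw pyby gcj exbj jfs hhvp whs
Hunk 2: at line 5 remove [pyby,gcj] add [mvywn,gusu,glpci] -> 13 lines: giz bun qgf zndh juc srxuw mvywn gusu glpci exbj jfs hhvp whs
Hunk 3: at line 2 remove [qgf,zndh,juc] add [hxg] -> 11 lines: giz bun hxg srxuw mvywn gusu glpci exbj jfs hhvp whs
Hunk 4: at line 3 remove [srxuw] add [jmszp] -> 11 lines: giz bun hxg jmszp mvywn gusu glpci exbj jfs hhvp whs
Hunk 5: at line 4 remove [gusu,glpci,exbj] add [lmy,fsji] -> 10 lines: giz bun hxg jmszp mvywn lmy fsji jfs hhvp whs
Final line 1: giz

Answer: giz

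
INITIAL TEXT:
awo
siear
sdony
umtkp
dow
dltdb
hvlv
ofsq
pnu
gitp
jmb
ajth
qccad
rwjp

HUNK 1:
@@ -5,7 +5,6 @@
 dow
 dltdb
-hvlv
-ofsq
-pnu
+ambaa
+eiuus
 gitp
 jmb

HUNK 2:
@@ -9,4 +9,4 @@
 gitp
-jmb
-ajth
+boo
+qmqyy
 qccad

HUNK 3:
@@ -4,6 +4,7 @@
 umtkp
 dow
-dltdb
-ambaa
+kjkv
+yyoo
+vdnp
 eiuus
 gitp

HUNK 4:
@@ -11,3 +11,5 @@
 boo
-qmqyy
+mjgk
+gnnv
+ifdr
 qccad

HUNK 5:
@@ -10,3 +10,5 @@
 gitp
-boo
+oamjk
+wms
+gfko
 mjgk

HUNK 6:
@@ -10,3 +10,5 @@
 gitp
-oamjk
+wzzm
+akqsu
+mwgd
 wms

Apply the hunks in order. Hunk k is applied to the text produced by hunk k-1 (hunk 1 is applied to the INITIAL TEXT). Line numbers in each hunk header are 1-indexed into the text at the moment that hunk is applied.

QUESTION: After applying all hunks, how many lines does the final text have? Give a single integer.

Hunk 1: at line 5 remove [hvlv,ofsq,pnu] add [ambaa,eiuus] -> 13 lines: awo siear sdony umtkp dow dltdb ambaa eiuus gitp jmb ajth qccad rwjp
Hunk 2: at line 9 remove [jmb,ajth] add [boo,qmqyy] -> 13 lines: awo siear sdony umtkp dow dltdb ambaa eiuus gitp boo qmqyy qccad rwjp
Hunk 3: at line 4 remove [dltdb,ambaa] add [kjkv,yyoo,vdnp] -> 14 lines: awo siear sdony umtkp dow kjkv yyoo vdnp eiuus gitp boo qmqyy qccad rwjp
Hunk 4: at line 11 remove [qmqyy] add [mjgk,gnnv,ifdr] -> 16 lines: awo siear sdony umtkp dow kjkv yyoo vdnp eiuus gitp boo mjgk gnnv ifdr qccad rwjp
Hunk 5: at line 10 remove [boo] add [oamjk,wms,gfko] -> 18 lines: awo siear sdony umtkp dow kjkv yyoo vdnp eiuus gitp oamjk wms gfko mjgk gnnv ifdr qccad rwjp
Hunk 6: at line 10 remove [oamjk] add [wzzm,akqsu,mwgd] -> 20 lines: awo siear sdony umtkp dow kjkv yyoo vdnp eiuus gitp wzzm akqsu mwgd wms gfko mjgk gnnv ifdr qccad rwjp
Final line count: 20

Answer: 20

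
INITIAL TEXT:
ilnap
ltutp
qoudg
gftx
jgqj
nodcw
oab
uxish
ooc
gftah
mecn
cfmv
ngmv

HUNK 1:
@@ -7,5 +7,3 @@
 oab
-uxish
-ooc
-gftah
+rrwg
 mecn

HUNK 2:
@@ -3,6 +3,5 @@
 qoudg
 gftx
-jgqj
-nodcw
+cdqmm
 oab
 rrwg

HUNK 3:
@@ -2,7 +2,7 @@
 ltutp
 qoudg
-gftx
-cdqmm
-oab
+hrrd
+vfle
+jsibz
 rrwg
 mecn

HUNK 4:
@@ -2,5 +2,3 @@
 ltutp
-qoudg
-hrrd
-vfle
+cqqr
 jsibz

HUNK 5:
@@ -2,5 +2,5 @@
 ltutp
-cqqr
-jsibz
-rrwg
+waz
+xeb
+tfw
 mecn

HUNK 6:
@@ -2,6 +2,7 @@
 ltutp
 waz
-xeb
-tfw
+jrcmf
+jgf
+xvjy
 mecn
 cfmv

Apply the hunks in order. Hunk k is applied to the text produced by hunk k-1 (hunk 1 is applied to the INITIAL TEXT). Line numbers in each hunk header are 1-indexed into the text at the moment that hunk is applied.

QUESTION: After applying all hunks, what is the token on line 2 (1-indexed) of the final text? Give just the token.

Hunk 1: at line 7 remove [uxish,ooc,gftah] add [rrwg] -> 11 lines: ilnap ltutp qoudg gftx jgqj nodcw oab rrwg mecn cfmv ngmv
Hunk 2: at line 3 remove [jgqj,nodcw] add [cdqmm] -> 10 lines: ilnap ltutp qoudg gftx cdqmm oab rrwg mecn cfmv ngmv
Hunk 3: at line 2 remove [gftx,cdqmm,oab] add [hrrd,vfle,jsibz] -> 10 lines: ilnap ltutp qoudg hrrd vfle jsibz rrwg mecn cfmv ngmv
Hunk 4: at line 2 remove [qoudg,hrrd,vfle] add [cqqr] -> 8 lines: ilnap ltutp cqqr jsibz rrwg mecn cfmv ngmv
Hunk 5: at line 2 remove [cqqr,jsibz,rrwg] add [waz,xeb,tfw] -> 8 lines: ilnap ltutp waz xeb tfw mecn cfmv ngmv
Hunk 6: at line 2 remove [xeb,tfw] add [jrcmf,jgf,xvjy] -> 9 lines: ilnap ltutp waz jrcmf jgf xvjy mecn cfmv ngmv
Final line 2: ltutp

Answer: ltutp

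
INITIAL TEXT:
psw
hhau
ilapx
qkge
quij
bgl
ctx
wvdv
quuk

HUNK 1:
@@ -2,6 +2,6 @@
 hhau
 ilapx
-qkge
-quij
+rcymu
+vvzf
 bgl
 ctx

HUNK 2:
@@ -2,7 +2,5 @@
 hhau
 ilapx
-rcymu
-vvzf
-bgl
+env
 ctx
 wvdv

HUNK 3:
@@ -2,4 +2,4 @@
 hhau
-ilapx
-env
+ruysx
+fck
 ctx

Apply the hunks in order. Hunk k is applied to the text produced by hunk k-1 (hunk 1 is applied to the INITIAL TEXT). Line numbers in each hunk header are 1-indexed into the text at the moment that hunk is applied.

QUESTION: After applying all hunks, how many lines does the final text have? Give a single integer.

Answer: 7

Derivation:
Hunk 1: at line 2 remove [qkge,quij] add [rcymu,vvzf] -> 9 lines: psw hhau ilapx rcymu vvzf bgl ctx wvdv quuk
Hunk 2: at line 2 remove [rcymu,vvzf,bgl] add [env] -> 7 lines: psw hhau ilapx env ctx wvdv quuk
Hunk 3: at line 2 remove [ilapx,env] add [ruysx,fck] -> 7 lines: psw hhau ruysx fck ctx wvdv quuk
Final line count: 7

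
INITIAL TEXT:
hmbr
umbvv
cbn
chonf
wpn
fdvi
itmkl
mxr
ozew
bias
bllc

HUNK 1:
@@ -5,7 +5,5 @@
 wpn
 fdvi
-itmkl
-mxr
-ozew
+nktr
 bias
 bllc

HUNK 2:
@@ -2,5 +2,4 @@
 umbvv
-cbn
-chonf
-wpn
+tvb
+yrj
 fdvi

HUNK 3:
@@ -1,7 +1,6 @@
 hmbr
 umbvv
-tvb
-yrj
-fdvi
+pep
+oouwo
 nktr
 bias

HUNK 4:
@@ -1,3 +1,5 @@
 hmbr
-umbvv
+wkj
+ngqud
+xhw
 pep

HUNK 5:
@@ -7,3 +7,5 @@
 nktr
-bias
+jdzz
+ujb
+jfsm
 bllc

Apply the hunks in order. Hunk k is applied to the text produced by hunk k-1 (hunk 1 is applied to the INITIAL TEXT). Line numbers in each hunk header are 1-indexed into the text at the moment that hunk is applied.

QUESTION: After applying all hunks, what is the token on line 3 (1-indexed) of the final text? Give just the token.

Answer: ngqud

Derivation:
Hunk 1: at line 5 remove [itmkl,mxr,ozew] add [nktr] -> 9 lines: hmbr umbvv cbn chonf wpn fdvi nktr bias bllc
Hunk 2: at line 2 remove [cbn,chonf,wpn] add [tvb,yrj] -> 8 lines: hmbr umbvv tvb yrj fdvi nktr bias bllc
Hunk 3: at line 1 remove [tvb,yrj,fdvi] add [pep,oouwo] -> 7 lines: hmbr umbvv pep oouwo nktr bias bllc
Hunk 4: at line 1 remove [umbvv] add [wkj,ngqud,xhw] -> 9 lines: hmbr wkj ngqud xhw pep oouwo nktr bias bllc
Hunk 5: at line 7 remove [bias] add [jdzz,ujb,jfsm] -> 11 lines: hmbr wkj ngqud xhw pep oouwo nktr jdzz ujb jfsm bllc
Final line 3: ngqud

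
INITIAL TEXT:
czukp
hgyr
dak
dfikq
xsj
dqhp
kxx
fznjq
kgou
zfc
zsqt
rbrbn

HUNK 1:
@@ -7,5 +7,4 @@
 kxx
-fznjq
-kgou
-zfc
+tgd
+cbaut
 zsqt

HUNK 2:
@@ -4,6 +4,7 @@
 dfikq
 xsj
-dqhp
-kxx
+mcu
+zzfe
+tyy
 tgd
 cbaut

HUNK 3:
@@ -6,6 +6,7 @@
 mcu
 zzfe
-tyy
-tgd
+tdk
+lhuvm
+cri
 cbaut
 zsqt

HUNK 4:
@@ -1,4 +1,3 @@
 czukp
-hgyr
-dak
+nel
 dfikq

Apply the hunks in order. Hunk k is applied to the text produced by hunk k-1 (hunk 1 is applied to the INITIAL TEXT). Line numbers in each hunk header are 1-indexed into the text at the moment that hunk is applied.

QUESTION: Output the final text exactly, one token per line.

Hunk 1: at line 7 remove [fznjq,kgou,zfc] add [tgd,cbaut] -> 11 lines: czukp hgyr dak dfikq xsj dqhp kxx tgd cbaut zsqt rbrbn
Hunk 2: at line 4 remove [dqhp,kxx] add [mcu,zzfe,tyy] -> 12 lines: czukp hgyr dak dfikq xsj mcu zzfe tyy tgd cbaut zsqt rbrbn
Hunk 3: at line 6 remove [tyy,tgd] add [tdk,lhuvm,cri] -> 13 lines: czukp hgyr dak dfikq xsj mcu zzfe tdk lhuvm cri cbaut zsqt rbrbn
Hunk 4: at line 1 remove [hgyr,dak] add [nel] -> 12 lines: czukp nel dfikq xsj mcu zzfe tdk lhuvm cri cbaut zsqt rbrbn

Answer: czukp
nel
dfikq
xsj
mcu
zzfe
tdk
lhuvm
cri
cbaut
zsqt
rbrbn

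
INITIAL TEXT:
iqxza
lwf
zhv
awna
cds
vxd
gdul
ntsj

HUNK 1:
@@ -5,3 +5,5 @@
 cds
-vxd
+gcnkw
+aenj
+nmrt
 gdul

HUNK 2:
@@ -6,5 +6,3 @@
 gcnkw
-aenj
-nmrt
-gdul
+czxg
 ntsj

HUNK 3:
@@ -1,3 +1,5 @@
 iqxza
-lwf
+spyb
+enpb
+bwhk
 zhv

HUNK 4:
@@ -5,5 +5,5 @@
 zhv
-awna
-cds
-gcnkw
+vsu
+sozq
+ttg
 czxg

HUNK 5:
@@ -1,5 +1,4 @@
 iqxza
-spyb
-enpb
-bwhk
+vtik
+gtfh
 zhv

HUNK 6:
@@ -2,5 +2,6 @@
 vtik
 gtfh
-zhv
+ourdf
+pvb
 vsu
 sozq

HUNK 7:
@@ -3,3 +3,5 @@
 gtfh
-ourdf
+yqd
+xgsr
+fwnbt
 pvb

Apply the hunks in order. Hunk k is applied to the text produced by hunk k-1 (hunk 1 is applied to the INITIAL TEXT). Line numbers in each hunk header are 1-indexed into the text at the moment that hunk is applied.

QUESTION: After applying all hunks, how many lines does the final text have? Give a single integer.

Answer: 12

Derivation:
Hunk 1: at line 5 remove [vxd] add [gcnkw,aenj,nmrt] -> 10 lines: iqxza lwf zhv awna cds gcnkw aenj nmrt gdul ntsj
Hunk 2: at line 6 remove [aenj,nmrt,gdul] add [czxg] -> 8 lines: iqxza lwf zhv awna cds gcnkw czxg ntsj
Hunk 3: at line 1 remove [lwf] add [spyb,enpb,bwhk] -> 10 lines: iqxza spyb enpb bwhk zhv awna cds gcnkw czxg ntsj
Hunk 4: at line 5 remove [awna,cds,gcnkw] add [vsu,sozq,ttg] -> 10 lines: iqxza spyb enpb bwhk zhv vsu sozq ttg czxg ntsj
Hunk 5: at line 1 remove [spyb,enpb,bwhk] add [vtik,gtfh] -> 9 lines: iqxza vtik gtfh zhv vsu sozq ttg czxg ntsj
Hunk 6: at line 2 remove [zhv] add [ourdf,pvb] -> 10 lines: iqxza vtik gtfh ourdf pvb vsu sozq ttg czxg ntsj
Hunk 7: at line 3 remove [ourdf] add [yqd,xgsr,fwnbt] -> 12 lines: iqxza vtik gtfh yqd xgsr fwnbt pvb vsu sozq ttg czxg ntsj
Final line count: 12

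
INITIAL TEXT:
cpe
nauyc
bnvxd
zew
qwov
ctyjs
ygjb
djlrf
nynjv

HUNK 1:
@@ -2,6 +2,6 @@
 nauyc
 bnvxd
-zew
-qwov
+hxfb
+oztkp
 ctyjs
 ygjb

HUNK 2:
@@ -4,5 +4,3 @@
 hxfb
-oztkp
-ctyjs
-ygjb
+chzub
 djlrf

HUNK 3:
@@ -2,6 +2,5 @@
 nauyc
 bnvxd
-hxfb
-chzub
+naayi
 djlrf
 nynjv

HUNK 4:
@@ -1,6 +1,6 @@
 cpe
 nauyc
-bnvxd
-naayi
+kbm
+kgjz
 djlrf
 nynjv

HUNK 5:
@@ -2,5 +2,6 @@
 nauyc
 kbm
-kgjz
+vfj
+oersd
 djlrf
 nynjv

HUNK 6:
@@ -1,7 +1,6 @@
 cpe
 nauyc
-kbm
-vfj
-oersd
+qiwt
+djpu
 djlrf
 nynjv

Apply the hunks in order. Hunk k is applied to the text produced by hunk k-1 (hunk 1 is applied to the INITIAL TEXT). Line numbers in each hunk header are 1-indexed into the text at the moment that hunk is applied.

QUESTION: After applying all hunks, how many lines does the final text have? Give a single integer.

Answer: 6

Derivation:
Hunk 1: at line 2 remove [zew,qwov] add [hxfb,oztkp] -> 9 lines: cpe nauyc bnvxd hxfb oztkp ctyjs ygjb djlrf nynjv
Hunk 2: at line 4 remove [oztkp,ctyjs,ygjb] add [chzub] -> 7 lines: cpe nauyc bnvxd hxfb chzub djlrf nynjv
Hunk 3: at line 2 remove [hxfb,chzub] add [naayi] -> 6 lines: cpe nauyc bnvxd naayi djlrf nynjv
Hunk 4: at line 1 remove [bnvxd,naayi] add [kbm,kgjz] -> 6 lines: cpe nauyc kbm kgjz djlrf nynjv
Hunk 5: at line 2 remove [kgjz] add [vfj,oersd] -> 7 lines: cpe nauyc kbm vfj oersd djlrf nynjv
Hunk 6: at line 1 remove [kbm,vfj,oersd] add [qiwt,djpu] -> 6 lines: cpe nauyc qiwt djpu djlrf nynjv
Final line count: 6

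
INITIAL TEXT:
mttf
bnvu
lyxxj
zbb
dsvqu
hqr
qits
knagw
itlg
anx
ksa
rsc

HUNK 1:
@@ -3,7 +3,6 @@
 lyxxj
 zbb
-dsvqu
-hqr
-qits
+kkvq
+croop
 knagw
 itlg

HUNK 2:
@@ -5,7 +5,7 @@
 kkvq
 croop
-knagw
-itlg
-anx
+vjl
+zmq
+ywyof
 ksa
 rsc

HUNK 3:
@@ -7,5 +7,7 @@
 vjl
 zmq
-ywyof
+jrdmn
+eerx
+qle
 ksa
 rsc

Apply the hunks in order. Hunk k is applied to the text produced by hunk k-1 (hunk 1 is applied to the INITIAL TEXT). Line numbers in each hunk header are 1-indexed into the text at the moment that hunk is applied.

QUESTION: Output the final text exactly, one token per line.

Hunk 1: at line 3 remove [dsvqu,hqr,qits] add [kkvq,croop] -> 11 lines: mttf bnvu lyxxj zbb kkvq croop knagw itlg anx ksa rsc
Hunk 2: at line 5 remove [knagw,itlg,anx] add [vjl,zmq,ywyof] -> 11 lines: mttf bnvu lyxxj zbb kkvq croop vjl zmq ywyof ksa rsc
Hunk 3: at line 7 remove [ywyof] add [jrdmn,eerx,qle] -> 13 lines: mttf bnvu lyxxj zbb kkvq croop vjl zmq jrdmn eerx qle ksa rsc

Answer: mttf
bnvu
lyxxj
zbb
kkvq
croop
vjl
zmq
jrdmn
eerx
qle
ksa
rsc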